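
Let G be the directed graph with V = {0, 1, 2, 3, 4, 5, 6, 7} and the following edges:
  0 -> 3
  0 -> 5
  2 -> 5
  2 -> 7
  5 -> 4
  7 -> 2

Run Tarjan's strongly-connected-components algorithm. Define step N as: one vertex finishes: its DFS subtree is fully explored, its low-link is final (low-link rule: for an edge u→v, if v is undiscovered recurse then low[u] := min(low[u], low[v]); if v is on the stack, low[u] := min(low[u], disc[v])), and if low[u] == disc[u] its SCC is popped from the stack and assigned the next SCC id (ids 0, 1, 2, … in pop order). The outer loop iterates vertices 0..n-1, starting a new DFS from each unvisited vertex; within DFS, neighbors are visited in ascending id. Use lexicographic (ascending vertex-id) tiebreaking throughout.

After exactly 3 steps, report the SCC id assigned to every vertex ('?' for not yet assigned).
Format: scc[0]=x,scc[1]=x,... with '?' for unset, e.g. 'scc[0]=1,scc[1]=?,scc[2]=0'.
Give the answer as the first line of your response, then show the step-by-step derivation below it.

scc[0]=?,scc[1]=?,scc[2]=?,scc[3]=0,scc[4]=1,scc[5]=2,scc[6]=?,scc[7]=?

step 1: low=(low[0]=0,low[1]=?,low[2]=?,low[3]=1,low[4]=?,low[5]=?,low[6]=?,low[7]=?); scc=(scc[0]=?,scc[1]=?,scc[2]=?,scc[3]=0,scc[4]=?,scc[5]=?,scc[6]=?,scc[7]=?)
step 2: low=(low[0]=0,low[1]=?,low[2]=?,low[3]=1,low[4]=3,low[5]=2,low[6]=?,low[7]=?); scc=(scc[0]=?,scc[1]=?,scc[2]=?,scc[3]=0,scc[4]=1,scc[5]=?,scc[6]=?,scc[7]=?)
step 3: low=(low[0]=0,low[1]=?,low[2]=?,low[3]=1,low[4]=3,low[5]=2,low[6]=?,low[7]=?); scc=(scc[0]=?,scc[1]=?,scc[2]=?,scc[3]=0,scc[4]=1,scc[5]=2,scc[6]=?,scc[7]=?)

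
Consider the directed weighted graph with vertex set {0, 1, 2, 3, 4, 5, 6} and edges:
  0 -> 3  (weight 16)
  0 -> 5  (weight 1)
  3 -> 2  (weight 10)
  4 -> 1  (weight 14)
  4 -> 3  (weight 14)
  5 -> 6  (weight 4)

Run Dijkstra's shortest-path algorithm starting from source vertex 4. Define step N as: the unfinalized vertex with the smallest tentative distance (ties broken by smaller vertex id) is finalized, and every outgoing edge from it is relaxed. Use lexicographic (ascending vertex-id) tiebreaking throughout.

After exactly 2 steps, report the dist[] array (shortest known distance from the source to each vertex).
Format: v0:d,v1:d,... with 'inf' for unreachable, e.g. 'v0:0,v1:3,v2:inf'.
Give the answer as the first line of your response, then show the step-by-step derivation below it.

v0:inf,v1:14,v2:inf,v3:14,v4:0,v5:inf,v6:inf

step 1: dist = v0:inf,v1:14,v2:inf,v3:14,v4:0,v5:inf,v6:inf
step 2: dist = v0:inf,v1:14,v2:inf,v3:14,v4:0,v5:inf,v6:inf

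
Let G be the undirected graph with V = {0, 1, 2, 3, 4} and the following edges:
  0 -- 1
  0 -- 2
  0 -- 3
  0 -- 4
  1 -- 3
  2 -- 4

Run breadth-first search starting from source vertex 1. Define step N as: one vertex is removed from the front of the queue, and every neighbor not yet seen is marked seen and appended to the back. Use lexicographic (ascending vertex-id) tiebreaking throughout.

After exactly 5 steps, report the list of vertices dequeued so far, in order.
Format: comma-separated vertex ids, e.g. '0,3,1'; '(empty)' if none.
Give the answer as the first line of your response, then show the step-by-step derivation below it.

1,0,3,2,4

step 1: dequeue 1; queue=[0,3]; order=1
step 2: dequeue 0; queue=[3,2,4]; order=1,0
step 3: dequeue 3; queue=[2,4]; order=1,0,3
step 4: dequeue 2; queue=[4]; order=1,0,3,2
step 5: dequeue 4; queue=[(empty)]; order=1,0,3,2,4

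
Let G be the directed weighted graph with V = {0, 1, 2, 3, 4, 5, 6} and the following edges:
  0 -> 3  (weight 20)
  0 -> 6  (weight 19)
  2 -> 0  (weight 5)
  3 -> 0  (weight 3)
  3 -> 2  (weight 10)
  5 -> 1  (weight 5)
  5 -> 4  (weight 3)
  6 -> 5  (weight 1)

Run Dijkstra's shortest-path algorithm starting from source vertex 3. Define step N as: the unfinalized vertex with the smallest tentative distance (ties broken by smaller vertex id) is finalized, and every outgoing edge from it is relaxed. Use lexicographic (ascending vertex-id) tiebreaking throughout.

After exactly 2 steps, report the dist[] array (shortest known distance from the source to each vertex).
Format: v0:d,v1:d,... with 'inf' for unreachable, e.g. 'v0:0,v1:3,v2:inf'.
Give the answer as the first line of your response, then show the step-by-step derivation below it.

v0:3,v1:inf,v2:10,v3:0,v4:inf,v5:inf,v6:22

step 1: dist = v0:3,v1:inf,v2:10,v3:0,v4:inf,v5:inf,v6:inf
step 2: dist = v0:3,v1:inf,v2:10,v3:0,v4:inf,v5:inf,v6:22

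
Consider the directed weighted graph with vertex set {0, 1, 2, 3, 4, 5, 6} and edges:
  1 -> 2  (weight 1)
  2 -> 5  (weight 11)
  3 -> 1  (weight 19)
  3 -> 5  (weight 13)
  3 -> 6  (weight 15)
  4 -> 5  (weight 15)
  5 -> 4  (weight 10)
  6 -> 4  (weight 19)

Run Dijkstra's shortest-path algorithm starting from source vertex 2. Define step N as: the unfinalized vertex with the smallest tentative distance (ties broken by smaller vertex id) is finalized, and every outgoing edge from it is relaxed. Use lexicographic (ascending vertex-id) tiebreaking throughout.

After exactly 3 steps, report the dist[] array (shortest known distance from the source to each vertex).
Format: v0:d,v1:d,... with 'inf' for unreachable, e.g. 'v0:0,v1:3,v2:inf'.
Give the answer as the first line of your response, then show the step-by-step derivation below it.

v0:inf,v1:inf,v2:0,v3:inf,v4:21,v5:11,v6:inf

step 1: dist = v0:inf,v1:inf,v2:0,v3:inf,v4:inf,v5:11,v6:inf
step 2: dist = v0:inf,v1:inf,v2:0,v3:inf,v4:21,v5:11,v6:inf
step 3: dist = v0:inf,v1:inf,v2:0,v3:inf,v4:21,v5:11,v6:inf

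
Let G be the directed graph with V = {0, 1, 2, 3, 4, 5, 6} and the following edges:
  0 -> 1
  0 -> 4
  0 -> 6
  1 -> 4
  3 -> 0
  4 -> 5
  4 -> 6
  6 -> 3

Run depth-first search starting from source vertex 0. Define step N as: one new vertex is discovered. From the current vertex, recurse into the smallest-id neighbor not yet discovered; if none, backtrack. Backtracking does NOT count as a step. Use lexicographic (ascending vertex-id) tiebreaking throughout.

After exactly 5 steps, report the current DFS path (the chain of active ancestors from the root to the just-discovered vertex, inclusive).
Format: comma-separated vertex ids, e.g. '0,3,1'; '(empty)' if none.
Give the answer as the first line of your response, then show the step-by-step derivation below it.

0,1,4,6

step 1: discover 0; path=0; order=0
step 2: discover 1; path=0>1; order=0,1
step 3: discover 4; path=0>1>4; order=0,1,4
step 4: discover 5; path=0>1>4>5; order=0,1,4,5
step 5: discover 6; path=0>1>4>6; order=0,1,4,5,6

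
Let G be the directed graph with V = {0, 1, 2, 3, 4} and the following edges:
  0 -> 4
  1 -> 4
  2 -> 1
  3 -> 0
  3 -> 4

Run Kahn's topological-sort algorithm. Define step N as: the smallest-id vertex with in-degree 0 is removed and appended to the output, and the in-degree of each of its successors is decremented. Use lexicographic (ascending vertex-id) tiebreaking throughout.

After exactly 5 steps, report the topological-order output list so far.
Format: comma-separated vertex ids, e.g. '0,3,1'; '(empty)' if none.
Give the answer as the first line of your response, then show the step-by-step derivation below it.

2,1,3,0,4

step 1: output 2; order=[2]; indeg=(1,0,0,0,3)
step 2: output 1; order=[2,1]; indeg=(1,0,0,0,2)
step 3: output 3; order=[2,1,3]; indeg=(0,0,0,0,1)
step 4: output 0; order=[2,1,3,0]; indeg=(0,0,0,0,0)
step 5: output 4; order=[2,1,3,0,4]; indeg=(0,0,0,0,0)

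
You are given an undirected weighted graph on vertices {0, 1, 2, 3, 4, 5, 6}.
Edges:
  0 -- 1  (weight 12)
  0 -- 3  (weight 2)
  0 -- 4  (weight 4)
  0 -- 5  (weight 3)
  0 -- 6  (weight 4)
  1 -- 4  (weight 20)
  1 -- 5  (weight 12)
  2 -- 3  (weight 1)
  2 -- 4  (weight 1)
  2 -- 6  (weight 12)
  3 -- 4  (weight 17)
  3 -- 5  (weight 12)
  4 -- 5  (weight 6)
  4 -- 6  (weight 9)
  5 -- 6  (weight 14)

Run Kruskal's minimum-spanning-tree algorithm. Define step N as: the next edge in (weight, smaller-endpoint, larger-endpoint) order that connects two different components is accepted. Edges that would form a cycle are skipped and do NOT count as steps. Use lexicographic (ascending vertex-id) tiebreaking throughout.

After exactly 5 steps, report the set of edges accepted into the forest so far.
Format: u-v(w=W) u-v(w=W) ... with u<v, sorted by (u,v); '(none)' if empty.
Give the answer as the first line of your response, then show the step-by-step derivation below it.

0-3(w=2) 0-5(w=3) 0-6(w=4) 2-3(w=1) 2-4(w=1)

step 1: add edge 2-3 (w=1); MST = {2-3(w=1)}
step 2: add edge 2-4 (w=1); MST = {2-3(w=1) 2-4(w=1)}
step 3: add edge 0-3 (w=2); MST = {0-3(w=2) 2-3(w=1) 2-4(w=1)}
step 4: add edge 0-5 (w=3); MST = {0-3(w=2) 0-5(w=3) 2-3(w=1) 2-4(w=1)}
step 5: add edge 0-6 (w=4); MST = {0-3(w=2) 0-5(w=3) 0-6(w=4) 2-3(w=1) 2-4(w=1)}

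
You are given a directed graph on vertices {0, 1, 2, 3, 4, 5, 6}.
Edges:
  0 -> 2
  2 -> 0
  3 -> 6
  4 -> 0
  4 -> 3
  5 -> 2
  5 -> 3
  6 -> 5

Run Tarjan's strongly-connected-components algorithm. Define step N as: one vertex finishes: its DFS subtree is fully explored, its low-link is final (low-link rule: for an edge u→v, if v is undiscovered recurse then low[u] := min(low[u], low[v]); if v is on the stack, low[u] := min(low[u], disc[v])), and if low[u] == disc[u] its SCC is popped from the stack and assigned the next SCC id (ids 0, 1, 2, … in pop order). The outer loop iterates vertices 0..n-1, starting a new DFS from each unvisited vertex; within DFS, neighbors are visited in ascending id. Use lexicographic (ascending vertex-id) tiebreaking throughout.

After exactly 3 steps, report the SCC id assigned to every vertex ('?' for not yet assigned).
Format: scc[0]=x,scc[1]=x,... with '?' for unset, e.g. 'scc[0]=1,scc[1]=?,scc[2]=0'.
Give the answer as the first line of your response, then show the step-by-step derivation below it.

scc[0]=0,scc[1]=1,scc[2]=0,scc[3]=?,scc[4]=?,scc[5]=?,scc[6]=?

step 1: low=(low[0]=0,low[1]=?,low[2]=0,low[3]=?,low[4]=?,low[5]=?,low[6]=?); scc=(scc[0]=?,scc[1]=?,scc[2]=?,scc[3]=?,scc[4]=?,scc[5]=?,scc[6]=?)
step 2: low=(low[0]=0,low[1]=?,low[2]=0,low[3]=?,low[4]=?,low[5]=?,low[6]=?); scc=(scc[0]=0,scc[1]=?,scc[2]=0,scc[3]=?,scc[4]=?,scc[5]=?,scc[6]=?)
step 3: low=(low[0]=0,low[1]=2,low[2]=0,low[3]=?,low[4]=?,low[5]=?,low[6]=?); scc=(scc[0]=0,scc[1]=1,scc[2]=0,scc[3]=?,scc[4]=?,scc[5]=?,scc[6]=?)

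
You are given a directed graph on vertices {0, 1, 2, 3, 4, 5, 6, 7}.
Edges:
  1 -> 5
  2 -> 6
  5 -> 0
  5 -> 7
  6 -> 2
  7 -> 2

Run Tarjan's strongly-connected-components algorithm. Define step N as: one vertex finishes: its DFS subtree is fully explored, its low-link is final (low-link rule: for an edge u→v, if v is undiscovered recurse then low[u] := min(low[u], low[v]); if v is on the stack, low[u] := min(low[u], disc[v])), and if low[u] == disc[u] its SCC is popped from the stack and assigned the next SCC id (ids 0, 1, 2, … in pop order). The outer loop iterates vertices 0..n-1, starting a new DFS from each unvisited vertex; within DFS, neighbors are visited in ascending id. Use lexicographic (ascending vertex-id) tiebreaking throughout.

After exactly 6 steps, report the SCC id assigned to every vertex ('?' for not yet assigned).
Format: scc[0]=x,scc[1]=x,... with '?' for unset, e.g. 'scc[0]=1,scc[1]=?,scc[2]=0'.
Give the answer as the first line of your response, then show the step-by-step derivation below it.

scc[0]=0,scc[1]=4,scc[2]=1,scc[3]=?,scc[4]=?,scc[5]=3,scc[6]=1,scc[7]=2

step 1: low=(low[0]=0,low[1]=?,low[2]=?,low[3]=?,low[4]=?,low[5]=?,low[6]=?,low[7]=?); scc=(scc[0]=0,scc[1]=?,scc[2]=?,scc[3]=?,scc[4]=?,scc[5]=?,scc[6]=?,scc[7]=?)
step 2: low=(low[0]=0,low[1]=1,low[2]=4,low[3]=?,low[4]=?,low[5]=2,low[6]=4,low[7]=3); scc=(scc[0]=0,scc[1]=?,scc[2]=?,scc[3]=?,scc[4]=?,scc[5]=?,scc[6]=?,scc[7]=?)
step 3: low=(low[0]=0,low[1]=1,low[2]=4,low[3]=?,low[4]=?,low[5]=2,low[6]=4,low[7]=3); scc=(scc[0]=0,scc[1]=?,scc[2]=1,scc[3]=?,scc[4]=?,scc[5]=?,scc[6]=1,scc[7]=?)
step 4: low=(low[0]=0,low[1]=1,low[2]=4,low[3]=?,low[4]=?,low[5]=2,low[6]=4,low[7]=3); scc=(scc[0]=0,scc[1]=?,scc[2]=1,scc[3]=?,scc[4]=?,scc[5]=?,scc[6]=1,scc[7]=2)
step 5: low=(low[0]=0,low[1]=1,low[2]=4,low[3]=?,low[4]=?,low[5]=2,low[6]=4,low[7]=3); scc=(scc[0]=0,scc[1]=?,scc[2]=1,scc[3]=?,scc[4]=?,scc[5]=3,scc[6]=1,scc[7]=2)
step 6: low=(low[0]=0,low[1]=1,low[2]=4,low[3]=?,low[4]=?,low[5]=2,low[6]=4,low[7]=3); scc=(scc[0]=0,scc[1]=4,scc[2]=1,scc[3]=?,scc[4]=?,scc[5]=3,scc[6]=1,scc[7]=2)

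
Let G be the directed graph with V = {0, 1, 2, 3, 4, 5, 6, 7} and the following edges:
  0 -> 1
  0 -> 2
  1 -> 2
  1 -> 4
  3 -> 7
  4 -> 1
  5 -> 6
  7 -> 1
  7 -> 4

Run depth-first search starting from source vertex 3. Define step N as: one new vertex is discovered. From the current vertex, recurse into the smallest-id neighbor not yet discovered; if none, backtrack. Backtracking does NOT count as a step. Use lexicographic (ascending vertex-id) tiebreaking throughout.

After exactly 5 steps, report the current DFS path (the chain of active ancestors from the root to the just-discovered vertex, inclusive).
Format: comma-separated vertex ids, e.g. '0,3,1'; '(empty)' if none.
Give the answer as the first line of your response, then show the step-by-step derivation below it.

3,7,1,4

step 1: discover 3; path=3; order=3
step 2: discover 7; path=3>7; order=3,7
step 3: discover 1; path=3>7>1; order=3,7,1
step 4: discover 2; path=3>7>1>2; order=3,7,1,2
step 5: discover 4; path=3>7>1>4; order=3,7,1,2,4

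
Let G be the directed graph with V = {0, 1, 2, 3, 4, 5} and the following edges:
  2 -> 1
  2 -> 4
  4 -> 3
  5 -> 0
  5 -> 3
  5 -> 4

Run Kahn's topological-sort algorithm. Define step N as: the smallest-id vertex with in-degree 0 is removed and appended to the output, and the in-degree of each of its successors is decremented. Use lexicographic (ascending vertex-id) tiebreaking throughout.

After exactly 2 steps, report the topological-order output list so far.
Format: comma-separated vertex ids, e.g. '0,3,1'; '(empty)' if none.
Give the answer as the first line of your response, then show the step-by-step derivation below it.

2,1

step 1: output 2; order=[2]; indeg=(1,0,0,2,1,0)
step 2: output 1; order=[2,1]; indeg=(1,0,0,2,1,0)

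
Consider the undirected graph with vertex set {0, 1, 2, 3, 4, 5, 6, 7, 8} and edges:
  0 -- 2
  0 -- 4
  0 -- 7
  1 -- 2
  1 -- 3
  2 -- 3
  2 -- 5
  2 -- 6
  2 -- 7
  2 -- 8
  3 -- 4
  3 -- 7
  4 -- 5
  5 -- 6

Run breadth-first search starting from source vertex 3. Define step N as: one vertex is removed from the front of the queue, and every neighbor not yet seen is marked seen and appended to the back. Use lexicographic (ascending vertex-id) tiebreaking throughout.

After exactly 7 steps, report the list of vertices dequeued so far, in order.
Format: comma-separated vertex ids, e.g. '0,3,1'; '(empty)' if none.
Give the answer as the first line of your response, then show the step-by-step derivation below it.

3,1,2,4,7,0,5

step 1: dequeue 3; queue=[1,2,4,7]; order=3
step 2: dequeue 1; queue=[2,4,7]; order=3,1
step 3: dequeue 2; queue=[4,7,0,5,6,8]; order=3,1,2
step 4: dequeue 4; queue=[7,0,5,6,8]; order=3,1,2,4
step 5: dequeue 7; queue=[0,5,6,8]; order=3,1,2,4,7
step 6: dequeue 0; queue=[5,6,8]; order=3,1,2,4,7,0
step 7: dequeue 5; queue=[6,8]; order=3,1,2,4,7,0,5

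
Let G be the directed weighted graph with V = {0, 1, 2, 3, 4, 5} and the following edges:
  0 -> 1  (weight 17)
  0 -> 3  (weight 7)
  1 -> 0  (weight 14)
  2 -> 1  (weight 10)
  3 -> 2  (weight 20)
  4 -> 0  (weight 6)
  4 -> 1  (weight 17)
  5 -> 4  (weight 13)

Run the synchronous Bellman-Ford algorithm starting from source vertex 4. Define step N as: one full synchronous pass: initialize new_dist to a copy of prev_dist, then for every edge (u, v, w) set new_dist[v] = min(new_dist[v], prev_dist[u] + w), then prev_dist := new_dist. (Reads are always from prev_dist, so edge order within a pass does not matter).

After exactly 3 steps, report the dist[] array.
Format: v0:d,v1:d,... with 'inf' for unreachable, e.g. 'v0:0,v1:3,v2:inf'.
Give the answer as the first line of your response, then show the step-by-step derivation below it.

v0:6,v1:17,v2:33,v3:13,v4:0,v5:inf

step 1: dist = v0:6,v1:17,v2:inf,v3:inf,v4:0,v5:inf
step 2: dist = v0:6,v1:17,v2:inf,v3:13,v4:0,v5:inf
step 3: dist = v0:6,v1:17,v2:33,v3:13,v4:0,v5:inf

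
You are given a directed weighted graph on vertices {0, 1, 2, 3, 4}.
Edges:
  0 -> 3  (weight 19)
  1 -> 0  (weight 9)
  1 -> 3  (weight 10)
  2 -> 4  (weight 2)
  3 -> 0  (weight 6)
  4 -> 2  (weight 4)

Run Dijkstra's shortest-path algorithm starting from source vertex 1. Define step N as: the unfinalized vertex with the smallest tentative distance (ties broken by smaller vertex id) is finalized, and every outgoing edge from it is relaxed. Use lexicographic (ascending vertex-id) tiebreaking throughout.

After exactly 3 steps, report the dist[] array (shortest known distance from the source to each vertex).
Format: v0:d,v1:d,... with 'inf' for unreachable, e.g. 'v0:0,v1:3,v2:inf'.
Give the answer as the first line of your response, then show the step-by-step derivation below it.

v0:9,v1:0,v2:inf,v3:10,v4:inf

step 1: dist = v0:9,v1:0,v2:inf,v3:10,v4:inf
step 2: dist = v0:9,v1:0,v2:inf,v3:10,v4:inf
step 3: dist = v0:9,v1:0,v2:inf,v3:10,v4:inf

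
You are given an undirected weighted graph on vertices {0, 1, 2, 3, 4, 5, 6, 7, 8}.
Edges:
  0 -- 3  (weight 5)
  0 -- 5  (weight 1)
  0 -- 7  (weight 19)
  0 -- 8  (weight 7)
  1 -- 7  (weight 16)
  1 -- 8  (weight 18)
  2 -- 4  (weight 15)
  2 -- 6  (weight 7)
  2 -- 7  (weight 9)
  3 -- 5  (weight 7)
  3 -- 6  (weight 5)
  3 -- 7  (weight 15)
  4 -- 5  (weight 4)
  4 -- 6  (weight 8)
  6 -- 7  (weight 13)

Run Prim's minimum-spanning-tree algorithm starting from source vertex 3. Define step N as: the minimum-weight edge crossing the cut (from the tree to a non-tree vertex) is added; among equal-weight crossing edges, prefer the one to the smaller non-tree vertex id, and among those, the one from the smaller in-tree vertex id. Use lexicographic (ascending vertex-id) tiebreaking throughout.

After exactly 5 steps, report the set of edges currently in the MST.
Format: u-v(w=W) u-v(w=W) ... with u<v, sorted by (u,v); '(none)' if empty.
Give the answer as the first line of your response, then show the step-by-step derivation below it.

0-3(w=5) 0-5(w=1) 2-6(w=7) 3-6(w=5) 4-5(w=4)

step 1: add edge 0-3 (w=5); MST = {0-3(w=5)}
step 2: add edge 0-5 (w=1); MST = {0-3(w=5) 0-5(w=1)}
step 3: add edge 4-5 (w=4); MST = {0-3(w=5) 0-5(w=1) 4-5(w=4)}
step 4: add edge 3-6 (w=5); MST = {0-3(w=5) 0-5(w=1) 3-6(w=5) 4-5(w=4)}
step 5: add edge 2-6 (w=7); MST = {0-3(w=5) 0-5(w=1) 2-6(w=7) 3-6(w=5) 4-5(w=4)}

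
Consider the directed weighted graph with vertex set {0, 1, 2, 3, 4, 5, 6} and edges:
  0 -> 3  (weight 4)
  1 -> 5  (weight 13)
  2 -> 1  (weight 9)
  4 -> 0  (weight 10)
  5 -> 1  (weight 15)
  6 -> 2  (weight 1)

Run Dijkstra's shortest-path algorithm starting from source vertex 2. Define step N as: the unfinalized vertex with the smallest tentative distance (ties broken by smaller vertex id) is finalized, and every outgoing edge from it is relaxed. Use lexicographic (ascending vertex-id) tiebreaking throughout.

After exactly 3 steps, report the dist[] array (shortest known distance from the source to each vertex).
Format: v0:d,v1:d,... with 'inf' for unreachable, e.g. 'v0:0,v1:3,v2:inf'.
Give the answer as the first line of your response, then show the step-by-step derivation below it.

v0:inf,v1:9,v2:0,v3:inf,v4:inf,v5:22,v6:inf

step 1: dist = v0:inf,v1:9,v2:0,v3:inf,v4:inf,v5:inf,v6:inf
step 2: dist = v0:inf,v1:9,v2:0,v3:inf,v4:inf,v5:22,v6:inf
step 3: dist = v0:inf,v1:9,v2:0,v3:inf,v4:inf,v5:22,v6:inf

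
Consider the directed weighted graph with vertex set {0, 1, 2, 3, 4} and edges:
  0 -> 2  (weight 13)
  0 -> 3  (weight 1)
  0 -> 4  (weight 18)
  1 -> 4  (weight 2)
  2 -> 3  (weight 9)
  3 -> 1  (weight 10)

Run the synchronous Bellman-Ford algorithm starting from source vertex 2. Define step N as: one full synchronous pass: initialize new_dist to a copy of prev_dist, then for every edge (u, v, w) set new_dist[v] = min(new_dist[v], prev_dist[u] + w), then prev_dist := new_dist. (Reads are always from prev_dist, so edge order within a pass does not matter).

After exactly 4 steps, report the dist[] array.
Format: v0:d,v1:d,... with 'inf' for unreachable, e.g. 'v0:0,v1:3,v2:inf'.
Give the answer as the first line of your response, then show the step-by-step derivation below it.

v0:inf,v1:19,v2:0,v3:9,v4:21

step 1: dist = v0:inf,v1:inf,v2:0,v3:9,v4:inf
step 2: dist = v0:inf,v1:19,v2:0,v3:9,v4:inf
step 3: dist = v0:inf,v1:19,v2:0,v3:9,v4:21
step 4: dist = v0:inf,v1:19,v2:0,v3:9,v4:21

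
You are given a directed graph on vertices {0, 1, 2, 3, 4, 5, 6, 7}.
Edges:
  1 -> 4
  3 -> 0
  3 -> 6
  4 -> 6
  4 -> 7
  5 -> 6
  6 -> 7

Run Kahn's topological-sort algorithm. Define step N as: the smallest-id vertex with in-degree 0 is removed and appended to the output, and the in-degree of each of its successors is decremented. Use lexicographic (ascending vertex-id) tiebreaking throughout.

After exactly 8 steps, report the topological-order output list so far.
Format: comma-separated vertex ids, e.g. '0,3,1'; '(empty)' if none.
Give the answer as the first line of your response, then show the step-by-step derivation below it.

1,2,3,0,4,5,6,7

step 1: output 1; order=[1]; indeg=(1,0,0,0,0,0,3,2)
step 2: output 2; order=[1,2]; indeg=(1,0,0,0,0,0,3,2)
step 3: output 3; order=[1,2,3]; indeg=(0,0,0,0,0,0,2,2)
step 4: output 0; order=[1,2,3,0]; indeg=(0,0,0,0,0,0,2,2)
step 5: output 4; order=[1,2,3,0,4]; indeg=(0,0,0,0,0,0,1,1)
step 6: output 5; order=[1,2,3,0,4,5]; indeg=(0,0,0,0,0,0,0,1)
step 7: output 6; order=[1,2,3,0,4,5,6]; indeg=(0,0,0,0,0,0,0,0)
step 8: output 7; order=[1,2,3,0,4,5,6,7]; indeg=(0,0,0,0,0,0,0,0)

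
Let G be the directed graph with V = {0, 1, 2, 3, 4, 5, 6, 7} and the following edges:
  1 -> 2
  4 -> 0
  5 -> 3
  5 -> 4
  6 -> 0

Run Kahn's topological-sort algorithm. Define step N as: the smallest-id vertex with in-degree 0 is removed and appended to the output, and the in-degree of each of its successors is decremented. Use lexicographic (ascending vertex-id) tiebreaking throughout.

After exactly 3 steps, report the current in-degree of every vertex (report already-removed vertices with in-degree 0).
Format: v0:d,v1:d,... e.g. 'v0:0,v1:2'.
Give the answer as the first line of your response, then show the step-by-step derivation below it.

v0:2,v1:0,v2:0,v3:0,v4:0,v5:0,v6:0,v7:0

step 1: output 1; order=[1]; indeg=(2,0,0,1,1,0,0,0)
step 2: output 2; order=[1,2]; indeg=(2,0,0,1,1,0,0,0)
step 3: output 5; order=[1,2,5]; indeg=(2,0,0,0,0,0,0,0)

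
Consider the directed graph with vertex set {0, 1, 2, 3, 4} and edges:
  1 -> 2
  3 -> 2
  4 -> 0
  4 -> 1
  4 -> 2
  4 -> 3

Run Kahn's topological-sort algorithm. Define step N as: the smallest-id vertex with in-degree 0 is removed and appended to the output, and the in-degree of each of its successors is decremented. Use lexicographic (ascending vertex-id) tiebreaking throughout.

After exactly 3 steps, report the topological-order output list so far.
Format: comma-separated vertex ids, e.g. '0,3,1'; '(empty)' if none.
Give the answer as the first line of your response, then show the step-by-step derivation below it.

4,0,1

step 1: output 4; order=[4]; indeg=(0,0,2,0,0)
step 2: output 0; order=[4,0]; indeg=(0,0,2,0,0)
step 3: output 1; order=[4,0,1]; indeg=(0,0,1,0,0)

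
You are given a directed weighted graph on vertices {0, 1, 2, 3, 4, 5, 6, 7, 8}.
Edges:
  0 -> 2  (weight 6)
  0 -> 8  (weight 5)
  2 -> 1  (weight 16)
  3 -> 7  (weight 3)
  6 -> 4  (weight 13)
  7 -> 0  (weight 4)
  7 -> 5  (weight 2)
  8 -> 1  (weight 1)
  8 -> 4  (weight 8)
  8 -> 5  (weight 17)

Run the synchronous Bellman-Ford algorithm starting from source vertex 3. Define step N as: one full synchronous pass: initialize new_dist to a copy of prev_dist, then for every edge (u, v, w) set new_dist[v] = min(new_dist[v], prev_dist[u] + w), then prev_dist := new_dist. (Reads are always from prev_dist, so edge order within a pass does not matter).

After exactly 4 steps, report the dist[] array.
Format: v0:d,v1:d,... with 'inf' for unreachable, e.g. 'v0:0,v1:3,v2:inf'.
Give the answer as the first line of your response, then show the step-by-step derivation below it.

v0:7,v1:13,v2:13,v3:0,v4:20,v5:5,v6:inf,v7:3,v8:12

step 1: dist = v0:inf,v1:inf,v2:inf,v3:0,v4:inf,v5:inf,v6:inf,v7:3,v8:inf
step 2: dist = v0:7,v1:inf,v2:inf,v3:0,v4:inf,v5:5,v6:inf,v7:3,v8:inf
step 3: dist = v0:7,v1:inf,v2:13,v3:0,v4:inf,v5:5,v6:inf,v7:3,v8:12
step 4: dist = v0:7,v1:13,v2:13,v3:0,v4:20,v5:5,v6:inf,v7:3,v8:12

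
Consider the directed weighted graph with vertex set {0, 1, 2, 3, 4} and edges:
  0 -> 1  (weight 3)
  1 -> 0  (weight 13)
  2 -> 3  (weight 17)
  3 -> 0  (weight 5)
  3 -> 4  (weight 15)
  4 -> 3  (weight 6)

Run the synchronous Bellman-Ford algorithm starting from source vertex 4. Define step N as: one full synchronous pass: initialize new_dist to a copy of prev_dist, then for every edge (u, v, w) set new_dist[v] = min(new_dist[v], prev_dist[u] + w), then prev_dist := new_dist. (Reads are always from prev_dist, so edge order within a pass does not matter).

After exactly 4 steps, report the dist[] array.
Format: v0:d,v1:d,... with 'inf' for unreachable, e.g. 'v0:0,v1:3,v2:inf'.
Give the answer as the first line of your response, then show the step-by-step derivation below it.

v0:11,v1:14,v2:inf,v3:6,v4:0

step 1: dist = v0:inf,v1:inf,v2:inf,v3:6,v4:0
step 2: dist = v0:11,v1:inf,v2:inf,v3:6,v4:0
step 3: dist = v0:11,v1:14,v2:inf,v3:6,v4:0
step 4: dist = v0:11,v1:14,v2:inf,v3:6,v4:0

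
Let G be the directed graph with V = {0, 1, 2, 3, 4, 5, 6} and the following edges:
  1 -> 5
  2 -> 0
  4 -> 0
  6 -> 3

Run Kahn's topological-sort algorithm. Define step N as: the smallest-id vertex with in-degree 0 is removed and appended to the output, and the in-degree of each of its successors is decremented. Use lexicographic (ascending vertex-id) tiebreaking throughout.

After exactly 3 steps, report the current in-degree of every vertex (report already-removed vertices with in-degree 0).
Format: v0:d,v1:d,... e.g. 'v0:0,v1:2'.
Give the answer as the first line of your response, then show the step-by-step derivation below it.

v0:0,v1:0,v2:0,v3:1,v4:0,v5:0,v6:0

step 1: output 1; order=[1]; indeg=(2,0,0,1,0,0,0)
step 2: output 2; order=[1,2]; indeg=(1,0,0,1,0,0,0)
step 3: output 4; order=[1,2,4]; indeg=(0,0,0,1,0,0,0)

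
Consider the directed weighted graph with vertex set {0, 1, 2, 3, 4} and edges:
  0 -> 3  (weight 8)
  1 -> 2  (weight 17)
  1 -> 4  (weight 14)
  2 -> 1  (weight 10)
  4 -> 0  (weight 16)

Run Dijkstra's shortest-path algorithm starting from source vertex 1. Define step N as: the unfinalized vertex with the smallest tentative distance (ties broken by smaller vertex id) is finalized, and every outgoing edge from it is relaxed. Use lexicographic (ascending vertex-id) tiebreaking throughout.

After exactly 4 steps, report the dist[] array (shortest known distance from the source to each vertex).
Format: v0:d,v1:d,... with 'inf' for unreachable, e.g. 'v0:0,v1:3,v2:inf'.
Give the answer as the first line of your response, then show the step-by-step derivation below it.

v0:30,v1:0,v2:17,v3:38,v4:14

step 1: dist = v0:inf,v1:0,v2:17,v3:inf,v4:14
step 2: dist = v0:30,v1:0,v2:17,v3:inf,v4:14
step 3: dist = v0:30,v1:0,v2:17,v3:inf,v4:14
step 4: dist = v0:30,v1:0,v2:17,v3:38,v4:14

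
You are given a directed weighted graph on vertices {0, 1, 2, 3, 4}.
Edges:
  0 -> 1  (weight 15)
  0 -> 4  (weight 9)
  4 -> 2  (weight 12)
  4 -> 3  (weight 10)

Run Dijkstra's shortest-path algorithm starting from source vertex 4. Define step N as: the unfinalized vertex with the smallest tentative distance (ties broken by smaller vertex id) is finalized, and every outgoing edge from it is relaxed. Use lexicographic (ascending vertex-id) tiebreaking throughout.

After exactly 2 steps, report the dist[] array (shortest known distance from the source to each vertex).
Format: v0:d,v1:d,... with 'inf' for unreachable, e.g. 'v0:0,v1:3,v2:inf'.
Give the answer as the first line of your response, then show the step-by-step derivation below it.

v0:inf,v1:inf,v2:12,v3:10,v4:0

step 1: dist = v0:inf,v1:inf,v2:12,v3:10,v4:0
step 2: dist = v0:inf,v1:inf,v2:12,v3:10,v4:0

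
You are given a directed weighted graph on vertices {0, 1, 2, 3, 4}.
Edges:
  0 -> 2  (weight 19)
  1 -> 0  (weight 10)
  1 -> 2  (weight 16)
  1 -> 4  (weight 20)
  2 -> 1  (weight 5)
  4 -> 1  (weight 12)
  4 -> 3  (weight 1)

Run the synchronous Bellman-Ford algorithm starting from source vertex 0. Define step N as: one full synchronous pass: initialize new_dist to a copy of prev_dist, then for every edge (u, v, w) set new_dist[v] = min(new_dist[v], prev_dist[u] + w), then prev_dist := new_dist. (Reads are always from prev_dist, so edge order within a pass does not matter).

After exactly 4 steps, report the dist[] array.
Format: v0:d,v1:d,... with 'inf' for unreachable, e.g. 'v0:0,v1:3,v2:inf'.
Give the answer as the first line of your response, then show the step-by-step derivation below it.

v0:0,v1:24,v2:19,v3:45,v4:44

step 1: dist = v0:0,v1:inf,v2:19,v3:inf,v4:inf
step 2: dist = v0:0,v1:24,v2:19,v3:inf,v4:inf
step 3: dist = v0:0,v1:24,v2:19,v3:inf,v4:44
step 4: dist = v0:0,v1:24,v2:19,v3:45,v4:44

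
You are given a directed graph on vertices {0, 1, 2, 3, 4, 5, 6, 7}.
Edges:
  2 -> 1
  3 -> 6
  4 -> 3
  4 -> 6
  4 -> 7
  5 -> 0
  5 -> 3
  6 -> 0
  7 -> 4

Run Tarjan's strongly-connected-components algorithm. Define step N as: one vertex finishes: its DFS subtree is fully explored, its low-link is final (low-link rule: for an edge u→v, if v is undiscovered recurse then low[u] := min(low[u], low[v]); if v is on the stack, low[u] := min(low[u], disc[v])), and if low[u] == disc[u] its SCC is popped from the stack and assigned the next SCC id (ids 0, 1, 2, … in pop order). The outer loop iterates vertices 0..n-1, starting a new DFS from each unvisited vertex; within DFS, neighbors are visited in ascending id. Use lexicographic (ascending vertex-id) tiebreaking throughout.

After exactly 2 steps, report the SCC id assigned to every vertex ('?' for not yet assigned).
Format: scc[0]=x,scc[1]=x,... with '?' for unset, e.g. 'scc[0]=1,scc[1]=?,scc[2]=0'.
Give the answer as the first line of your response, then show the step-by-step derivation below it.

scc[0]=0,scc[1]=1,scc[2]=?,scc[3]=?,scc[4]=?,scc[5]=?,scc[6]=?,scc[7]=?

step 1: low=(low[0]=0,low[1]=?,low[2]=?,low[3]=?,low[4]=?,low[5]=?,low[6]=?,low[7]=?); scc=(scc[0]=0,scc[1]=?,scc[2]=?,scc[3]=?,scc[4]=?,scc[5]=?,scc[6]=?,scc[7]=?)
step 2: low=(low[0]=0,low[1]=1,low[2]=?,low[3]=?,low[4]=?,low[5]=?,low[6]=?,low[7]=?); scc=(scc[0]=0,scc[1]=1,scc[2]=?,scc[3]=?,scc[4]=?,scc[5]=?,scc[6]=?,scc[7]=?)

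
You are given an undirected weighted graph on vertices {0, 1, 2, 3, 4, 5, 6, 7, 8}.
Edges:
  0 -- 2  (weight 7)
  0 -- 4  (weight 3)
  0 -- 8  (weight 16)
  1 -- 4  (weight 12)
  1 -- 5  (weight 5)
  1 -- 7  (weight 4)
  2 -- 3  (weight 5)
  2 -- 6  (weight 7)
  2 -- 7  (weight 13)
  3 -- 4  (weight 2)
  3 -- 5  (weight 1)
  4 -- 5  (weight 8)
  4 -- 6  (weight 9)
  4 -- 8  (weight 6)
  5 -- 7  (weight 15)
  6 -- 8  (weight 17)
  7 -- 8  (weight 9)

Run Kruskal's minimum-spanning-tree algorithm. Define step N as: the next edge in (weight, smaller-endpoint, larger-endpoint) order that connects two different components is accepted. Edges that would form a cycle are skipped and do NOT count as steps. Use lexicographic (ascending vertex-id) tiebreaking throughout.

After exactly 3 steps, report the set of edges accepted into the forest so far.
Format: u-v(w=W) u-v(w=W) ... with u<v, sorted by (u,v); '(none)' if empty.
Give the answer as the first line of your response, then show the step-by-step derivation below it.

0-4(w=3) 3-4(w=2) 3-5(w=1)

step 1: add edge 3-5 (w=1); MST = {3-5(w=1)}
step 2: add edge 3-4 (w=2); MST = {3-4(w=2) 3-5(w=1)}
step 3: add edge 0-4 (w=3); MST = {0-4(w=3) 3-4(w=2) 3-5(w=1)}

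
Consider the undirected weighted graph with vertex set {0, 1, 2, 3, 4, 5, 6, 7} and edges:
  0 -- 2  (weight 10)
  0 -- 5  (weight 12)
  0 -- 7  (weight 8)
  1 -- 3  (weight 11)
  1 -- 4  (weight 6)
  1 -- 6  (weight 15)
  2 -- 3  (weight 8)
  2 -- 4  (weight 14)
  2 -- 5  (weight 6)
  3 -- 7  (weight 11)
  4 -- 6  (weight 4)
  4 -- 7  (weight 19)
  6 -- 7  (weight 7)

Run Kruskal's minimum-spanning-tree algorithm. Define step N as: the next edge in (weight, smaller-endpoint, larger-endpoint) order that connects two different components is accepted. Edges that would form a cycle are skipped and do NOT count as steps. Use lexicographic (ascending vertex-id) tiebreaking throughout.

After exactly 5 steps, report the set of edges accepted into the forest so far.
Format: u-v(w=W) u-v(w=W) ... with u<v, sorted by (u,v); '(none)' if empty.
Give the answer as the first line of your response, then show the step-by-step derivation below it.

0-7(w=8) 1-4(w=6) 2-5(w=6) 4-6(w=4) 6-7(w=7)

step 1: add edge 4-6 (w=4); MST = {4-6(w=4)}
step 2: add edge 1-4 (w=6); MST = {1-4(w=6) 4-6(w=4)}
step 3: add edge 2-5 (w=6); MST = {1-4(w=6) 2-5(w=6) 4-6(w=4)}
step 4: add edge 6-7 (w=7); MST = {1-4(w=6) 2-5(w=6) 4-6(w=4) 6-7(w=7)}
step 5: add edge 0-7 (w=8); MST = {0-7(w=8) 1-4(w=6) 2-5(w=6) 4-6(w=4) 6-7(w=7)}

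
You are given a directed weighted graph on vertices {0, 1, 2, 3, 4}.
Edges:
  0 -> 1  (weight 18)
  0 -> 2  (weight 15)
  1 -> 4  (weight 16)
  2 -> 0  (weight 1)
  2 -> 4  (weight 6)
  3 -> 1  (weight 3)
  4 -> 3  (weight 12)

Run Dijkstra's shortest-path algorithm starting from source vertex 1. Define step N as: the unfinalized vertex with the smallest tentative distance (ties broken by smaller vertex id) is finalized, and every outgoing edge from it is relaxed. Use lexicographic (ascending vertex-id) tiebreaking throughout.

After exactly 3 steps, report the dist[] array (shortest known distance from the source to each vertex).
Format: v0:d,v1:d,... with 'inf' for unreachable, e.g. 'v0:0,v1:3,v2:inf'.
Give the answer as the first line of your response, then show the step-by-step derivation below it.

v0:inf,v1:0,v2:inf,v3:28,v4:16

step 1: dist = v0:inf,v1:0,v2:inf,v3:inf,v4:16
step 2: dist = v0:inf,v1:0,v2:inf,v3:28,v4:16
step 3: dist = v0:inf,v1:0,v2:inf,v3:28,v4:16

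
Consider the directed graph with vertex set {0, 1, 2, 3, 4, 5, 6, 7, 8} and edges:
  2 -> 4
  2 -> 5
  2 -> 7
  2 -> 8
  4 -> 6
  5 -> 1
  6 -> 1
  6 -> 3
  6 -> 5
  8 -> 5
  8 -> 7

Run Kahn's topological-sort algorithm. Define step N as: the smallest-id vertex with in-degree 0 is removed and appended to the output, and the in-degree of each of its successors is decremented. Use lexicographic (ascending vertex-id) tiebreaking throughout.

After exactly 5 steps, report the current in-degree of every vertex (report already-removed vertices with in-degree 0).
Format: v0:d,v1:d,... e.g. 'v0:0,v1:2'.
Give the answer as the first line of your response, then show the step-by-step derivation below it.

v0:0,v1:1,v2:0,v3:0,v4:0,v5:1,v6:0,v7:1,v8:0

step 1: output 0; order=[0]; indeg=(0,2,0,1,1,3,1,2,1)
step 2: output 2; order=[0,2]; indeg=(0,2,0,1,0,2,1,1,0)
step 3: output 4; order=[0,2,4]; indeg=(0,2,0,1,0,2,0,1,0)
step 4: output 6; order=[0,2,4,6]; indeg=(0,1,0,0,0,1,0,1,0)
step 5: output 3; order=[0,2,4,6,3]; indeg=(0,1,0,0,0,1,0,1,0)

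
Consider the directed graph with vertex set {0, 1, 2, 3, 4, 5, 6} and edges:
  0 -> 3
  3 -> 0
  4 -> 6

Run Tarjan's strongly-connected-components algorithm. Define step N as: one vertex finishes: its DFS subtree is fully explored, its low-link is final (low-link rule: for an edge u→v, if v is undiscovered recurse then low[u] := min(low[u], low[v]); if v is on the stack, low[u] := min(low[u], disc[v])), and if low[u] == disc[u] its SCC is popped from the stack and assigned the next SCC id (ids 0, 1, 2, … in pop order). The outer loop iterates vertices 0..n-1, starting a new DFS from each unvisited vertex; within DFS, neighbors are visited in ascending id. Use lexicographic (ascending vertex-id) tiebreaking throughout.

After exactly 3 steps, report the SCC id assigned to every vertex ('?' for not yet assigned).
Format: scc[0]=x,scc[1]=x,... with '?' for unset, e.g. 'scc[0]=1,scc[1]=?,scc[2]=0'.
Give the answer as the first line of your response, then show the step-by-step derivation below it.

scc[0]=0,scc[1]=1,scc[2]=?,scc[3]=0,scc[4]=?,scc[5]=?,scc[6]=?

step 1: low=(low[0]=0,low[1]=?,low[2]=?,low[3]=0,low[4]=?,low[5]=?,low[6]=?); scc=(scc[0]=?,scc[1]=?,scc[2]=?,scc[3]=?,scc[4]=?,scc[5]=?,scc[6]=?)
step 2: low=(low[0]=0,low[1]=?,low[2]=?,low[3]=0,low[4]=?,low[5]=?,low[6]=?); scc=(scc[0]=0,scc[1]=?,scc[2]=?,scc[3]=0,scc[4]=?,scc[5]=?,scc[6]=?)
step 3: low=(low[0]=0,low[1]=2,low[2]=?,low[3]=0,low[4]=?,low[5]=?,low[6]=?); scc=(scc[0]=0,scc[1]=1,scc[2]=?,scc[3]=0,scc[4]=?,scc[5]=?,scc[6]=?)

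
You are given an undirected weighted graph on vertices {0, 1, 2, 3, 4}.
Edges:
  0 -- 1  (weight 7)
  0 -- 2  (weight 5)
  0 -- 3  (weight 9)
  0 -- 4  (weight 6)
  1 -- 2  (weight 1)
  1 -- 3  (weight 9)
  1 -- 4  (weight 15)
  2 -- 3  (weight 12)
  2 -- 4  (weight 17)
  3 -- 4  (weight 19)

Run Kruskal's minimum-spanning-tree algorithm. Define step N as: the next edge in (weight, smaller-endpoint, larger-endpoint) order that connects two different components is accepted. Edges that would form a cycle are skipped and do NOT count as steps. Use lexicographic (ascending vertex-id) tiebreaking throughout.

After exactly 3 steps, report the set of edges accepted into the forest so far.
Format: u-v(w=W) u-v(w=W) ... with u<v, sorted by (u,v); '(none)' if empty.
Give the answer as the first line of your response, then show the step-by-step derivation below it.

0-2(w=5) 0-4(w=6) 1-2(w=1)

step 1: add edge 1-2 (w=1); MST = {1-2(w=1)}
step 2: add edge 0-2 (w=5); MST = {0-2(w=5) 1-2(w=1)}
step 3: add edge 0-4 (w=6); MST = {0-2(w=5) 0-4(w=6) 1-2(w=1)}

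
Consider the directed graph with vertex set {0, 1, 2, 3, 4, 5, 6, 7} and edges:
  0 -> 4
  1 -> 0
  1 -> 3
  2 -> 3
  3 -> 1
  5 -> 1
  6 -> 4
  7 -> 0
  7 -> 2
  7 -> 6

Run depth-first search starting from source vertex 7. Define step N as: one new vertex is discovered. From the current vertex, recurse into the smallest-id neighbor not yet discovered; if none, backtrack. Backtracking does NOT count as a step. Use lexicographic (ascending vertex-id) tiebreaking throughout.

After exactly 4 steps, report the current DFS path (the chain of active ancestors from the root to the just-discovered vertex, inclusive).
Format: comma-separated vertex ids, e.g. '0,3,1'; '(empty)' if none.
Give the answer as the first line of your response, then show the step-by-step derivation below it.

7,2

step 1: discover 7; path=7; order=7
step 2: discover 0; path=7>0; order=7,0
step 3: discover 4; path=7>0>4; order=7,0,4
step 4: discover 2; path=7>2; order=7,0,4,2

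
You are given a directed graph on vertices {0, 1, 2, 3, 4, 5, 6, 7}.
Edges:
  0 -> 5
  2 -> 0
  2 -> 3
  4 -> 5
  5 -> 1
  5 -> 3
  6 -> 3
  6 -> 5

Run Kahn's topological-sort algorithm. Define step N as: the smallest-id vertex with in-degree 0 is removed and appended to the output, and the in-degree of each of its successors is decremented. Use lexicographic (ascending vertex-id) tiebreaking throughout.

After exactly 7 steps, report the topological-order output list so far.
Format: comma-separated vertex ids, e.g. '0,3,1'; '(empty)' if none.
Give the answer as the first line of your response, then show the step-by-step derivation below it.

2,0,4,6,5,1,3

step 1: output 2; order=[2]; indeg=(0,1,0,2,0,3,0,0)
step 2: output 0; order=[2,0]; indeg=(0,1,0,2,0,2,0,0)
step 3: output 4; order=[2,0,4]; indeg=(0,1,0,2,0,1,0,0)
step 4: output 6; order=[2,0,4,6]; indeg=(0,1,0,1,0,0,0,0)
step 5: output 5; order=[2,0,4,6,5]; indeg=(0,0,0,0,0,0,0,0)
step 6: output 1; order=[2,0,4,6,5,1]; indeg=(0,0,0,0,0,0,0,0)
step 7: output 3; order=[2,0,4,6,5,1,3]; indeg=(0,0,0,0,0,0,0,0)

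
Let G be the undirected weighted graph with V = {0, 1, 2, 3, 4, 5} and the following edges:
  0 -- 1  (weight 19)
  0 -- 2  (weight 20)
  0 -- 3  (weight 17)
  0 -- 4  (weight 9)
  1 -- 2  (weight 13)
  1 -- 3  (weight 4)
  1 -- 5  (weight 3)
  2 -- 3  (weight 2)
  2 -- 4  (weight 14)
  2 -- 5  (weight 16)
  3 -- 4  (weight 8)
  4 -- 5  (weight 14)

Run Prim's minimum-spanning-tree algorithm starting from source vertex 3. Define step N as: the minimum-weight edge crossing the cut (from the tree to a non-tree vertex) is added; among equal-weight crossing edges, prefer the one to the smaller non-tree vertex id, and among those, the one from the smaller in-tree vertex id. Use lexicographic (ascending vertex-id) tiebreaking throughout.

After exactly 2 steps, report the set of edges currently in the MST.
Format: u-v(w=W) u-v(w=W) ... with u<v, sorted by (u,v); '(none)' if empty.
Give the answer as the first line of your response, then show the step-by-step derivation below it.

1-3(w=4) 2-3(w=2)

step 1: add edge 2-3 (w=2); MST = {2-3(w=2)}
step 2: add edge 1-3 (w=4); MST = {1-3(w=4) 2-3(w=2)}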